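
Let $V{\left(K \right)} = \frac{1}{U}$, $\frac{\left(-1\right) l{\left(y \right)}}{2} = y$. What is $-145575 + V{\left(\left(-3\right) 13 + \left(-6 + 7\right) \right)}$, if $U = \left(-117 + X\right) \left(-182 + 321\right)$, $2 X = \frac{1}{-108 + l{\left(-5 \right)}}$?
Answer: $- \frac{464047535221}{3187687} \approx -1.4558 \cdot 10^{5}$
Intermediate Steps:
$l{\left(y \right)} = - 2 y$
$X = - \frac{1}{196}$ ($X = \frac{1}{2 \left(-108 - -10\right)} = \frac{1}{2 \left(-108 + 10\right)} = \frac{1}{2 \left(-98\right)} = \frac{1}{2} \left(- \frac{1}{98}\right) = - \frac{1}{196} \approx -0.005102$)
$U = - \frac{3187687}{196}$ ($U = \left(-117 - \frac{1}{196}\right) \left(-182 + 321\right) = \left(- \frac{22933}{196}\right) 139 = - \frac{3187687}{196} \approx -16264.0$)
$V{\left(K \right)} = - \frac{196}{3187687}$ ($V{\left(K \right)} = \frac{1}{- \frac{3187687}{196}} = - \frac{196}{3187687}$)
$-145575 + V{\left(\left(-3\right) 13 + \left(-6 + 7\right) \right)} = -145575 - \frac{196}{3187687} = - \frac{464047535221}{3187687}$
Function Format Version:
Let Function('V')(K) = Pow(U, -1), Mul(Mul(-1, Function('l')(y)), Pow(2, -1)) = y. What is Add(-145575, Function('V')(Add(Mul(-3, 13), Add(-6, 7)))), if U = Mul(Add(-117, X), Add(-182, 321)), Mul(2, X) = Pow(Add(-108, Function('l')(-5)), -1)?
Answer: Rational(-464047535221, 3187687) ≈ -1.4558e+5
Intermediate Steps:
Function('l')(y) = Mul(-2, y)
X = Rational(-1, 196) (X = Mul(Rational(1, 2), Pow(Add(-108, Mul(-2, -5)), -1)) = Mul(Rational(1, 2), Pow(Add(-108, 10), -1)) = Mul(Rational(1, 2), Pow(-98, -1)) = Mul(Rational(1, 2), Rational(-1, 98)) = Rational(-1, 196) ≈ -0.0051020)
U = Rational(-3187687, 196) (U = Mul(Add(-117, Rational(-1, 196)), Add(-182, 321)) = Mul(Rational(-22933, 196), 139) = Rational(-3187687, 196) ≈ -16264.)
Function('V')(K) = Rational(-196, 3187687) (Function('V')(K) = Pow(Rational(-3187687, 196), -1) = Rational(-196, 3187687))
Add(-145575, Function('V')(Add(Mul(-3, 13), Add(-6, 7)))) = Add(-145575, Rational(-196, 3187687)) = Rational(-464047535221, 3187687)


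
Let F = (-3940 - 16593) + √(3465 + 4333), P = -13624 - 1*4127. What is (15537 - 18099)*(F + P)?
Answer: 98083608 - 2562*√7798 ≈ 9.7857e+7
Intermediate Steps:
P = -17751 (P = -13624 - 4127 = -17751)
F = -20533 + √7798 ≈ -20445.
(15537 - 18099)*(F + P) = (15537 - 18099)*((-20533 + √7798) - 17751) = -2562*(-38284 + √7798) = 98083608 - 2562*√7798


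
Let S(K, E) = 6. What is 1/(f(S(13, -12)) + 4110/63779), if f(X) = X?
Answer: 63779/386784 ≈ 0.16490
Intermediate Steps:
1/(f(S(13, -12)) + 4110/63779) = 1/(6 + 4110/63779) = 1/(386784/63779) = 63779/386784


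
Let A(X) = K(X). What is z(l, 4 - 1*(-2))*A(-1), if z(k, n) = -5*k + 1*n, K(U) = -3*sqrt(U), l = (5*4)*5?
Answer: 1482*I ≈ 1482.0*I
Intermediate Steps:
l = 100 (l = 20*5 = 100)
A(X) = -3*sqrt(X)
z(k, n) = n - 5*k (z(k, n) = -5*k + n = n - 5*k)
z(l, 4 - 1*(-2))*A(-1) = ((4 - 1*(-2)) - 5*100)*(-3*I) = ((4 + 2) - 500)*(-3*I) = (6 - 500)*(-3*I) = -(-1482)*I = 1482*I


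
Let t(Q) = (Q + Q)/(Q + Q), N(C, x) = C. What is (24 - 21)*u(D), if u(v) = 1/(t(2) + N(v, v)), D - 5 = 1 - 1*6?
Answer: 3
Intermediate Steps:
D = 0 (D = 5 + (1 - 1*6) = 5 + (1 - 6) = 5 - 5 = 0)
t(Q) = 1 (t(Q) = (2*Q)/((2*Q)) = (2*Q)*(1/(2*Q)) = 1)
u(v) = 1/(1 + v)
(24 - 21)*u(D) = (24 - 21)/(1 + 0) = 3/1 = 3*1 = 3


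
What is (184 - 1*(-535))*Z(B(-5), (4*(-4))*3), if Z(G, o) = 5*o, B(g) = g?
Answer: -172560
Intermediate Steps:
(184 - 1*(-535))*Z(B(-5), (4*(-4))*3) = (184 - 1*(-535))*(5*((4*(-4))*3)) = (184 + 535)*(5*(-16*3)) = 719*(5*(-48)) = 719*(-240) = -172560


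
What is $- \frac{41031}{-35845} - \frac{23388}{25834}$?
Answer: $\frac{110825997}{463009865} \approx 0.23936$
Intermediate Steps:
$- \frac{41031}{-35845} - \frac{23388}{25834} = \left(-41031\right) \left(- \frac{1}{35845}\right) - \frac{11694}{12917} = \frac{41031}{35845} - \frac{11694}{12917} = \frac{110825997}{463009865}$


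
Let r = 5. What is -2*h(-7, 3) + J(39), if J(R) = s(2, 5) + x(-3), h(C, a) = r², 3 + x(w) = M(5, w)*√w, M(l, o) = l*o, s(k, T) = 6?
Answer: -47 - 15*I*√3 ≈ -47.0 - 25.981*I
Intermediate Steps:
x(w) = -3 + 5*w^(3/2) (x(w) = -3 + (5*w)*√w = -3 + 5*w^(3/2))
h(C, a) = 25 (h(C, a) = 5² = 25)
J(R) = 3 - 15*I*√3 (J(R) = 6 + (-3 + 5*(-3)^(3/2)) = 6 + (-3 + 5*(-3*I*√3)) = 6 + (-3 - 15*I*√3) = 3 - 15*I*√3)
-2*h(-7, 3) + J(39) = -2*25 + (3 - 15*I*√3) = -50 + (3 - 15*I*√3) = -47 - 15*I*√3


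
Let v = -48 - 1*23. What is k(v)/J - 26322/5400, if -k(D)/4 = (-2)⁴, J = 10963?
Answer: -48152281/9866700 ≈ -4.8803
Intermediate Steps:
v = -71 (v = -48 - 23 = -71)
k(D) = -64 (k(D) = -4*(-2)⁴ = -4*16 = -64)
k(v)/J - 26322/5400 = -64/10963 - 26322/5400 = -64*1/10963 - 26322*1/5400 = -64/10963 - 4387/900 = -48152281/9866700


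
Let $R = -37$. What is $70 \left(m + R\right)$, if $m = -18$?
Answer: $-3850$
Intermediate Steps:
$70 \left(m + R\right) = 70 \left(-18 - 37\right) = 70 \left(-55\right) = -3850$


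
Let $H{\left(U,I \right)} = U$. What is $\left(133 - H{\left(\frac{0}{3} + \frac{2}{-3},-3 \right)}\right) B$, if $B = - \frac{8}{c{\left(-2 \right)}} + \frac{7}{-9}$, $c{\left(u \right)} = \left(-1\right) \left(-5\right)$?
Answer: $- \frac{42907}{135} \approx -317.83$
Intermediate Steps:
$c{\left(u \right)} = 5$
$B = - \frac{107}{45}$ ($B = - \frac{8}{5} + \frac{7}{-9} = \left(-8\right) \frac{1}{5} + 7 \left(- \frac{1}{9}\right) = - \frac{8}{5} - \frac{7}{9} = - \frac{107}{45} \approx -2.3778$)
$\left(133 - H{\left(\frac{0}{3} + \frac{2}{-3},-3 \right)}\right) B = \left(133 - \left(\frac{0}{3} + \frac{2}{-3}\right)\right) \left(- \frac{107}{45}\right) = \left(133 - \left(0 \cdot \frac{1}{3} + 2 \left(- \frac{1}{3}\right)\right)\right) \left(- \frac{107}{45}\right) = \left(133 - \left(0 - \frac{2}{3}\right)\right) \left(- \frac{107}{45}\right) = \left(133 - - \frac{2}{3}\right) \left(- \frac{107}{45}\right) = \left(133 + \frac{2}{3}\right) \left(- \frac{107}{45}\right) = \frac{401}{3} \left(- \frac{107}{45}\right) = - \frac{42907}{135}$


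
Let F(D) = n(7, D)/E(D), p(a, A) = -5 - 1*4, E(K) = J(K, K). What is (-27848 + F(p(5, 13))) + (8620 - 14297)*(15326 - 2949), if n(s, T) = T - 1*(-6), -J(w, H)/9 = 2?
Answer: -421752461/6 ≈ -7.0292e+7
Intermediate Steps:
J(w, H) = -18 (J(w, H) = -9*2 = -18)
E(K) = -18
p(a, A) = -9 (p(a, A) = -5 - 4 = -9)
n(s, T) = 6 + T (n(s, T) = T + 6 = 6 + T)
F(D) = -⅓ - D/18 (F(D) = (6 + D)/(-18) = (6 + D)*(-1/18) = -⅓ - D/18)
(-27848 + F(p(5, 13))) + (8620 - 14297)*(15326 - 2949) = (-27848 + (-⅓ - 1/18*(-9))) + (8620 - 14297)*(15326 - 2949) = (-27848 + (-⅓ + ½)) - 5677*12377 = (-27848 + ⅙) - 70264229 = -167087/6 - 70264229 = -421752461/6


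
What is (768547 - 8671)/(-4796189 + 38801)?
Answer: -63323/396449 ≈ -0.15973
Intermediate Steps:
(768547 - 8671)/(-4796189 + 38801) = 759876/(-4757388) = 759876*(-1/4757388) = -63323/396449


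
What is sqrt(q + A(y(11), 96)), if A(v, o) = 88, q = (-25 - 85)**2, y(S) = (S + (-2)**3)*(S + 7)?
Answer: 2*sqrt(3047) ≈ 110.40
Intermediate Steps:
y(S) = (-8 + S)*(7 + S) (y(S) = (S - 8)*(7 + S) = (-8 + S)*(7 + S))
q = 12100 (q = (-110)**2 = 12100)
sqrt(q + A(y(11), 96)) = sqrt(12100 + 88) = sqrt(12188) = 2*sqrt(3047)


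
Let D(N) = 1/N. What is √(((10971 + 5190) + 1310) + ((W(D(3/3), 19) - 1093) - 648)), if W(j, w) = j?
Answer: √15731 ≈ 125.42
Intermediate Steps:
√(((10971 + 5190) + 1310) + ((W(D(3/3), 19) - 1093) - 648)) = √(((10971 + 5190) + 1310) + ((1/(3/3) - 1093) - 648)) = √((16161 + 1310) + ((1/(3*(⅓)) - 1093) - 648)) = √(17471 + ((1/1 - 1093) - 648)) = √(17471 + ((1 - 1093) - 648)) = √(17471 + (-1092 - 648)) = √(17471 - 1740) = √15731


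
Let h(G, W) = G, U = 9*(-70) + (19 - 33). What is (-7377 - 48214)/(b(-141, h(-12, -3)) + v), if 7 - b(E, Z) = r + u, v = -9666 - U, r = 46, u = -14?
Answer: 55591/9047 ≈ 6.1447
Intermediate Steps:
U = -644 (U = -630 - 14 = -644)
v = -9022 (v = -9666 - 1*(-644) = -9666 + 644 = -9022)
b(E, Z) = -25 (b(E, Z) = 7 - (46 - 14) = 7 - 1*32 = 7 - 32 = -25)
(-7377 - 48214)/(b(-141, h(-12, -3)) + v) = (-7377 - 48214)/(-25 - 9022) = -55591/(-9047) = -55591*(-1/9047) = 55591/9047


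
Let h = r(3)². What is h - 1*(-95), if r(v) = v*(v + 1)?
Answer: 239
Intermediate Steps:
r(v) = v*(1 + v)
h = 144 (h = (3*(1 + 3))² = (3*4)² = 12² = 144)
h - 1*(-95) = 144 - 1*(-95) = 144 + 95 = 239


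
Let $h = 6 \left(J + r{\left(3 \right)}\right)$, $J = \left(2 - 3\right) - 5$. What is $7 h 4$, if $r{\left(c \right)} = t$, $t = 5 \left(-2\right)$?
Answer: $-2688$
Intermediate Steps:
$t = -10$
$r{\left(c \right)} = -10$
$J = -6$ ($J = -1 - 5 = -6$)
$h = -96$ ($h = 6 \left(-6 - 10\right) = 6 \left(-16\right) = -96$)
$7 h 4 = 7 \left(-96\right) 4 = \left(-672\right) 4 = -2688$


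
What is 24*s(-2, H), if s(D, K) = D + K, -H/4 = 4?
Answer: -432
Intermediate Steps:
H = -16 (H = -4*4 = -16)
24*s(-2, H) = 24*(-2 - 16) = 24*(-18) = -432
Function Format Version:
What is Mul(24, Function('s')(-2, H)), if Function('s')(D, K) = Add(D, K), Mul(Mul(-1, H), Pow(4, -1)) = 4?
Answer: -432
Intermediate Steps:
H = -16 (H = Mul(-4, 4) = -16)
Mul(24, Function('s')(-2, H)) = Mul(24, Add(-2, -16)) = Mul(24, -18) = -432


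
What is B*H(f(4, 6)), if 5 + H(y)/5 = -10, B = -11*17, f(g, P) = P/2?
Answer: 14025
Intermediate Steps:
f(g, P) = P/2 (f(g, P) = P*(1/2) = P/2)
B = -187
H(y) = -75 (H(y) = -25 + 5*(-10) = -25 - 50 = -75)
B*H(f(4, 6)) = -187*(-75) = 14025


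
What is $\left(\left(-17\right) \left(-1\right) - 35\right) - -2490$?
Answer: $2472$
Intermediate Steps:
$\left(\left(-17\right) \left(-1\right) - 35\right) - -2490 = \left(17 - 35\right) + 2490 = -18 + 2490 = 2472$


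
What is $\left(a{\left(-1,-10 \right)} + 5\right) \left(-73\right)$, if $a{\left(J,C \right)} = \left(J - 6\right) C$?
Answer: $-5475$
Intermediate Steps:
$a{\left(J,C \right)} = C \left(-6 + J\right)$ ($a{\left(J,C \right)} = \left(J - 6\right) C = \left(-6 + J\right) C = C \left(-6 + J\right)$)
$\left(a{\left(-1,-10 \right)} + 5\right) \left(-73\right) = \left(- 10 \left(-6 - 1\right) + 5\right) \left(-73\right) = \left(\left(-10\right) \left(-7\right) + 5\right) \left(-73\right) = \left(70 + 5\right) \left(-73\right) = 75 \left(-73\right) = -5475$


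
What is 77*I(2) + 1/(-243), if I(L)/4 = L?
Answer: 149687/243 ≈ 616.00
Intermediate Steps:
I(L) = 4*L
77*I(2) + 1/(-243) = 77*(4*2) + 1/(-243) = 77*8 - 1/243 = 616 - 1/243 = 149687/243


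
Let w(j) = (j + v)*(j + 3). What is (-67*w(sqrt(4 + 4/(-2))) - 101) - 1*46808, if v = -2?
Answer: -46641 - 67*sqrt(2) ≈ -46736.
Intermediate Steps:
w(j) = (-2 + j)*(3 + j) (w(j) = (j - 2)*(j + 3) = (-2 + j)*(3 + j))
(-67*w(sqrt(4 + 4/(-2))) - 101) - 1*46808 = (-67*(-6 + sqrt(4 + 4/(-2)) + (sqrt(4 + 4/(-2)))**2) - 101) - 1*46808 = (-67*(-6 + sqrt(4 + 4*(-1/2)) + (sqrt(4 + 4*(-1/2)))**2) - 101) - 46808 = (-67*(-6 + sqrt(4 - 2) + (sqrt(4 - 2))**2) - 101) - 46808 = (-67*(-6 + sqrt(2) + (sqrt(2))**2) - 101) - 46808 = (-67*(-6 + sqrt(2) + 2) - 101) - 46808 = (-67*(-4 + sqrt(2)) - 101) - 46808 = ((268 - 67*sqrt(2)) - 101) - 46808 = (167 - 67*sqrt(2)) - 46808 = -46641 - 67*sqrt(2)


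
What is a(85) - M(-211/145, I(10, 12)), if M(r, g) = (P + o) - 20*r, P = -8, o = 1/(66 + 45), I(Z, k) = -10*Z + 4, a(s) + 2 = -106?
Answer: -415613/3219 ≈ -129.11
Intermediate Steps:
a(s) = -108 (a(s) = -2 - 106 = -108)
I(Z, k) = 4 - 10*Z
o = 1/111 ≈ 0.0090090
M(r, g) = -887/111 - 20*r (M(r, g) = (-8 + 1/111) - 20*r = -887/111 - 20*r)
a(85) - M(-211/145, I(10, 12)) = -108 - (-887/111 - (-4220)/145) = -108 - (-887/111 - 20*(-211/145)) = -108 - (-887/111 + 844/29) = -108 - 1*67961/3219 = -108 - 67961/3219 = -415613/3219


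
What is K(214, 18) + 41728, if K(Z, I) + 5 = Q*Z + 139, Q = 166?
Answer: 77386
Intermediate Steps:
K(Z, I) = 134 + 166*Z (K(Z, I) = -5 + (166*Z + 139) = -5 + (139 + 166*Z) = 134 + 166*Z)
K(214, 18) + 41728 = (134 + 166*214) + 41728 = (134 + 35524) + 41728 = 35658 + 41728 = 77386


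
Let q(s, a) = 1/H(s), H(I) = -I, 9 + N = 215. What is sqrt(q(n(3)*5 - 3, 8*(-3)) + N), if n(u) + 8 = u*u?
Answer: sqrt(822)/2 ≈ 14.335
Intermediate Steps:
n(u) = -8 + u**2 (n(u) = -8 + u*u = -8 + u**2)
N = 206 (N = -9 + 215 = 206)
q(s, a) = -1/s (q(s, a) = 1/(-s) = -1/s)
sqrt(q(n(3)*5 - 3, 8*(-3)) + N) = sqrt(-1/((-8 + 3**2)*5 - 3) + 206) = sqrt(-1/((-8 + 9)*5 - 3) + 206) = sqrt(-1/(1*5 - 3) + 206) = sqrt(-1/(5 - 3) + 206) = sqrt(-1/2 + 206) = sqrt(411/2) = sqrt(822)/2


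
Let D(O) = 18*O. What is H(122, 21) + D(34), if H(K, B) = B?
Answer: 633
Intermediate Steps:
H(122, 21) + D(34) = 21 + 18*34 = 21 + 612 = 633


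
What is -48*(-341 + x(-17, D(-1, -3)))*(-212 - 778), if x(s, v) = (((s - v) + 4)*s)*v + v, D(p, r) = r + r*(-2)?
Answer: 22714560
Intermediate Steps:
D(p, r) = -r (D(p, r) = r - 2*r = -r)
x(s, v) = v + s*v*(4 + s - v) (x(s, v) = ((4 + s - v)*s)*v + v = (s*(4 + s - v))*v + v = s*v*(4 + s - v) + v = v + s*v*(4 + s - v))
-48*(-341 + x(-17, D(-1, -3)))*(-212 - 778) = -48*(-341 + (-1*(-3))*(1 + (-17)**2 + 4*(-17) - 1*(-17)*(-1*(-3))))*(-212 - 778) = -48*(-341 + 3*(1 + 289 - 68 - 1*(-17)*3))*(-990) = -48*(-341 + 3*(1 + 289 - 68 + 51))*(-990) = -48*(-341 + 3*273)*(-990) = -48*(-341 + 819)*(-990) = -22944*(-990) = -48*(-473220) = 22714560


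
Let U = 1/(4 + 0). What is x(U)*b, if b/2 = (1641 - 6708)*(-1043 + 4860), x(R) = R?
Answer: -19340739/2 ≈ -9.6704e+6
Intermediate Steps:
U = 1/4 ≈ 0.25000
b = -38681478 (b = 2*((1641 - 6708)*(-1043 + 4860)) = 2*(-5067*3817) = 2*(-19340739) = -38681478)
x(U)*b = (1/4)*(-38681478) = -19340739/2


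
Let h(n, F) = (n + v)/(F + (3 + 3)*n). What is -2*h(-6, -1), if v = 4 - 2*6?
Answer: -28/37 ≈ -0.75676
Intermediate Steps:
v = -8 (v = 4 - 12 = -8)
h(n, F) = (-8 + n)/(F + 6*n) (h(n, F) = (n - 8)/(F + (3 + 3)*n) = (-8 + n)/(F + 6*n))
-2*h(-6, -1) = -2*(-8 - 6)/(-1 + 6*(-6)) = -2*(-14)/(-1 - 36) = -2*(-14)/(-37) = -(-2)*(-14)/37 = -2*14/37 = -28/37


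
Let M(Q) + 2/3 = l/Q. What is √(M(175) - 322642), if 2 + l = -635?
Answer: I*√72595419/15 ≈ 568.02*I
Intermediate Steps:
l = -637 (l = -2 - 635 = -637)
M(Q) = -⅔ - 637/Q
√(M(175) - 322642) = √((-⅔ - 637/175) - 322642) = √((-⅔ - 637*1/175) - 322642) = √((-⅔ - 91/25) - 322642) = √(-323/75 - 322642) = √(-24198473/75) = I*√72595419/15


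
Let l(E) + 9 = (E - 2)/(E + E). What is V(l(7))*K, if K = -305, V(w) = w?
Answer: 36905/14 ≈ 2636.1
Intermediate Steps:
l(E) = -9 + (-2 + E)/(2*E) (l(E) = -9 + (E - 2)/(E + E) = -9 + (-2 + E)/((2*E)) = -9 + (-2 + E)*(1/(2*E)) = -9 + (-2 + E)/(2*E))
V(l(7))*K = (-17/2 - 1/7)*(-305) = -121/14*(-305) = 36905/14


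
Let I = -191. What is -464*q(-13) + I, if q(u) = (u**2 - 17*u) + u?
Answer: -175119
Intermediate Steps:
q(u) = u**2 - 16*u
-464*q(-13) + I = -(-6032)*(-16 - 13) - 191 = -(-6032)*(-29) - 191 = -464*377 - 191 = -174928 - 191 = -175119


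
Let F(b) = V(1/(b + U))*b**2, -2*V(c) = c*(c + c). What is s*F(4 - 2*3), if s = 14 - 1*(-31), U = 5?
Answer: -20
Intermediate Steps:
V(c) = -c**2 (V(c) = -c*(c + c)/2 = -c*2*c/2 = -c**2)
F(b) = -b**2/(5 + b)**2 (F(b) = (-(1/(b + 5))**2)*b**2 = (-(1/(5 + b))**2)*b**2 = (-1/(5 + b)**2)*b**2 = -b**2/(5 + b)**2)
s = 45 (s = 14 + 31 = 45)
s*F(4 - 2*3) = 45*(-(4 - 2*3)**2/(5 + (4 - 2*3))**2) = 45*(-(4 - 6)**2/(5 + (4 - 6))**2) = 45*(-1*(-2)**2/(5 - 2)**2) = 45*(-1*4/3**2) = 45*(-1*4*1/9) = 45*(-4/9) = -20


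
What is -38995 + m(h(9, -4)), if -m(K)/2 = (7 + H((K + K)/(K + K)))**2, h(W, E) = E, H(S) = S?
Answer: -39123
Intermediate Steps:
m(K) = -128 (m(K) = -2*(7 + (K + K)/(K + K))**2 = -2*(7 + (2*K)/((2*K)))**2 = -2*(7 + (2*K)*(1/(2*K)))**2 = -2*(7 + 1)**2 = -2*8**2 = -2*64 = -128)
-38995 + m(h(9, -4)) = -38995 - 128 = -39123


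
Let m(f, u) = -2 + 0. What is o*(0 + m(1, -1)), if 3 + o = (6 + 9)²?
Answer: -444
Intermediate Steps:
m(f, u) = -2
o = 222 (o = -3 + (6 + 9)² = -3 + 15² = -3 + 225 = 222)
o*(0 + m(1, -1)) = 222*(0 - 2) = 222*(-2) = -444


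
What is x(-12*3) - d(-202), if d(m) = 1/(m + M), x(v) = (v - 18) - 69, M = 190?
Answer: -1475/12 ≈ -122.92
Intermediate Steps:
x(v) = -87 + v (x(v) = (-18 + v) - 69 = -87 + v)
d(m) = 1/(190 + m) (d(m) = 1/(m + 190) = 1/(190 + m))
x(-12*3) - d(-202) = (-87 - 12*3) - 1/(190 - 202) = (-87 - 36) - 1/(-12) = -123 - 1*(-1/12) = -123 + 1/12 = -1475/12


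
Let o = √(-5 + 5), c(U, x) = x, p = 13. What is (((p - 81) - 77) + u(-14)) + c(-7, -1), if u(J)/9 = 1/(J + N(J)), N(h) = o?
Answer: -2053/14 ≈ -146.64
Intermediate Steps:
o = 0 (o = √0 = 0)
N(h) = 0
u(J) = 9/J (u(J) = 9/(J + 0) = 9/J)
(((p - 81) - 77) + u(-14)) + c(-7, -1) = (((13 - 81) - 77) + 9/(-14)) - 1 = ((-68 - 77) + 9*(-1/14)) - 1 = (-145 - 9/14) - 1 = -2039/14 - 1 = -2053/14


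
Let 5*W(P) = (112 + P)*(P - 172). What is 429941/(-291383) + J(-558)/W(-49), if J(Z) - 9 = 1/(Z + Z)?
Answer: -6695084291333/4527528868044 ≈ -1.4788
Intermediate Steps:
W(P) = (-172 + P)*(112 + P)/5 (W(P) = ((112 + P)*(P - 172))/5 = ((112 + P)*(-172 + P))/5 = ((-172 + P)*(112 + P))/5 = (-172 + P)*(112 + P)/5)
J(Z) = 9 + 1/(2*Z) (J(Z) = 9 + 1/(Z + Z) = 9 + 1/(2*Z))
429941/(-291383) + J(-558)/W(-49) = 429941/(-291383) + (9 + (1/2)/(-558))/(-19264/5 - 12*(-49) + (1/5)*(-49)**2) = 429941*(-1/291383) + (9 + (1/2)*(-1/558))/(-19264/5 + 588 + (1/5)*2401) = -429941/291383 + (9 - 1/1116)/(-19264/5 + 588 + 2401/5) = -429941/291383 + 10043/(1116*(-13923/5)) = -429941/291383 + (10043/1116)*(-5/13923) = -429941/291383 - 50215/15538068 = -6695084291333/4527528868044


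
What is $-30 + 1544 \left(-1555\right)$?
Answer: $-2400950$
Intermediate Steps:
$-30 + 1544 \left(-1555\right) = -30 - 2400920 = -2400950$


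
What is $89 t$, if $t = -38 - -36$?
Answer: $-178$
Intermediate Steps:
$t = -2$ ($t = -38 + 36 = -2$)
$89 t = 89 \left(-2\right) = -178$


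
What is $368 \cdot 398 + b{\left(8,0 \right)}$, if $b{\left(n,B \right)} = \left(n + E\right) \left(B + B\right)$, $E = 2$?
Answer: $146464$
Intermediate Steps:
$b{\left(n,B \right)} = 2 B \left(2 + n\right)$ ($b{\left(n,B \right)} = \left(n + 2\right) \left(B + B\right) = \left(2 + n\right) 2 B = 2 B \left(2 + n\right)$)
$368 \cdot 398 + b{\left(8,0 \right)} = 368 \cdot 398 + 2 \cdot 0 \left(2 + 8\right) = 146464 + 2 \cdot 0 \cdot 10 = 146464 + 0 = 146464$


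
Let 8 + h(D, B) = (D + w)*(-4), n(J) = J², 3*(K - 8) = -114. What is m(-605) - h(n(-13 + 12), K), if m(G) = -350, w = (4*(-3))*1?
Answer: -386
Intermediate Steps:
w = -12 (w = -12*1 = -12)
K = -30 (K = 8 + (⅓)*(-114) = 8 - 38 = -30)
h(D, B) = 40 - 4*D (h(D, B) = -8 + (D - 12)*(-4) = -8 + (-12 + D)*(-4) = -8 + (48 - 4*D) = 40 - 4*D)
m(-605) - h(n(-13 + 12), K) = -350 - (40 - 4*(-13 + 12)²) = -350 - (40 - 4*(-1)²) = -350 - (40 - 4*1) = -350 - (40 - 4) = -350 - 1*36 = -350 - 36 = -386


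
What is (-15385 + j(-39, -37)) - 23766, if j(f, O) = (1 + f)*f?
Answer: -37669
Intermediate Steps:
j(f, O) = f*(1 + f)
(-15385 + j(-39, -37)) - 23766 = (-15385 - 39*(1 - 39)) - 23766 = (-15385 - 39*(-38)) - 23766 = (-15385 + 1482) - 23766 = -13903 - 23766 = -37669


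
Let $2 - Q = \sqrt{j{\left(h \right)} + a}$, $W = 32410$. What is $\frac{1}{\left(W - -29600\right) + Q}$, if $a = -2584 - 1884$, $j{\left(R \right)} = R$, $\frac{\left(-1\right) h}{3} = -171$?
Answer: $\frac{62012}{3845492099} + \frac{i \sqrt{3955}}{3845492099} \approx 1.6126 \cdot 10^{-5} + 1.6354 \cdot 10^{-8} i$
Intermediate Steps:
$h = 513$ ($h = \left(-3\right) \left(-171\right) = 513$)
$a = -4468$ ($a = -2584 - 1884 = -4468$)
$Q = 2 - i \sqrt{3955}$ ($Q = 2 - \sqrt{513 - 4468} = 2 - \sqrt{-3955} = 2 - i \sqrt{3955} \approx 2.0 - 62.889 i$)
$\frac{1}{\left(W - -29600\right) + Q} = \frac{1}{\left(32410 - -29600\right) + \left(2 - i \sqrt{3955}\right)} = \frac{1}{\left(32410 + 29600\right) + \left(2 - i \sqrt{3955}\right)} = \frac{1}{62010 + \left(2 - i \sqrt{3955}\right)} = \frac{1}{62012 - i \sqrt{3955}}$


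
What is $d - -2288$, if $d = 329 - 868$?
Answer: $1749$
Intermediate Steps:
$d = -539$
$d - -2288 = -539 - -2288 = -539 + 2288 = 1749$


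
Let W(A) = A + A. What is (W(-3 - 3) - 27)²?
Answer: 1521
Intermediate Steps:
W(A) = 2*A
(W(-3 - 3) - 27)² = (2*(-3 - 3) - 27)² = (2*(-6) - 27)² = (-12 - 27)² = (-39)² = 1521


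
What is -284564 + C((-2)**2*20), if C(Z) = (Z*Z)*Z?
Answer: 227436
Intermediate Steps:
C(Z) = Z**3 (C(Z) = Z**2*Z = Z**3)
-284564 + C((-2)**2*20) = -284564 + ((-2)**2*20)**3 = -284564 + (4*20)**3 = -284564 + 80**3 = -284564 + 512000 = 227436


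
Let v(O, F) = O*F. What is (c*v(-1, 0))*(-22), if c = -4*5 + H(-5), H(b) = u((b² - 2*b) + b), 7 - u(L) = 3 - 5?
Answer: 0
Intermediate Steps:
u(L) = 9 (u(L) = 7 - (3 - 5) = 7 - 1*(-2) = 7 + 2 = 9)
H(b) = 9
c = -11 (c = -4*5 + 9 = -20 + 9 = -11)
v(O, F) = F*O
(c*v(-1, 0))*(-22) = -0*(-1)*(-22) = -11*0*(-22) = 0*(-22) = 0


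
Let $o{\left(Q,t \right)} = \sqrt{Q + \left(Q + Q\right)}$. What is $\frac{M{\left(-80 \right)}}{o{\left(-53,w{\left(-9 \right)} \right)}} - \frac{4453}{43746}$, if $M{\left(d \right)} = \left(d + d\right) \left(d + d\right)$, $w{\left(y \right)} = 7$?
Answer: $- \frac{4453}{43746} - \frac{25600 i \sqrt{159}}{159} \approx -0.10179 - 2030.2 i$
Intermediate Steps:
$M{\left(d \right)} = 4 d^{2}$ ($M{\left(d \right)} = 2 d 2 d = 4 d^{2}$)
$o{\left(Q,t \right)} = \sqrt{3} \sqrt{Q}$ ($o{\left(Q,t \right)} = \sqrt{Q + 2 Q} = \sqrt{3 Q} = \sqrt{3} \sqrt{Q}$)
$\frac{M{\left(-80 \right)}}{o{\left(-53,w{\left(-9 \right)} \right)}} - \frac{4453}{43746} = \frac{4 \left(-80\right)^{2}}{\sqrt{3} \sqrt{-53}} - \frac{4453}{43746} = \frac{4 \cdot 6400}{\sqrt{3} i \sqrt{53}} - \frac{4453}{43746} = \frac{25600}{i \sqrt{159}} - \frac{4453}{43746} = 25600 \left(- \frac{i \sqrt{159}}{159}\right) - \frac{4453}{43746} = - \frac{25600 i \sqrt{159}}{159} - \frac{4453}{43746} = - \frac{4453}{43746} - \frac{25600 i \sqrt{159}}{159}$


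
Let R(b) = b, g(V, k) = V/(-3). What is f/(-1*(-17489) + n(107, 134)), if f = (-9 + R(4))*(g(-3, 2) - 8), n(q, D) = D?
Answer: 35/17623 ≈ 0.0019860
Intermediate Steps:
g(V, k) = -V/3 (g(V, k) = V*(-⅓) = -V/3)
f = 35 (f = (-9 + 4)*(-⅓*(-3) - 8) = -5*(1 - 8) = -5*(-7) = 35)
f/(-1*(-17489) + n(107, 134)) = 35/(-1*(-17489) + 134) = 35/(17489 + 134) = 35/17623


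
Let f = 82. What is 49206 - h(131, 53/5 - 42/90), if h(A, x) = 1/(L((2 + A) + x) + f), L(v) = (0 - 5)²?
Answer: 5265041/107 ≈ 49206.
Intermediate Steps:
L(v) = 25 (L(v) = (-5)² = 25)
h(A, x) = 1/107 (h(A, x) = 1/(25 + 82) = 1/107)
49206 - h(131, 53/5 - 42/90) = 49206 - 1*1/107 = 49206 - 1/107 = 5265041/107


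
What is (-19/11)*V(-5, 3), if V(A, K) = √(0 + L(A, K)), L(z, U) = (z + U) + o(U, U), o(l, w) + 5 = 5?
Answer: -19*I*√2/11 ≈ -2.4427*I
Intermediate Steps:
o(l, w) = 0 (o(l, w) = -5 + 5 = 0)
L(z, U) = U + z (L(z, U) = (z + U) + 0 = (U + z) + 0 = U + z)
V(A, K) = √(A + K) (V(A, K) = √(0 + (K + A)) = √(0 + (A + K)) = √(A + K))
(-19/11)*V(-5, 3) = (-19/11)*√(-5 + 3) = ((1/11)*(-19))*√(-2) = -19*I*√2/11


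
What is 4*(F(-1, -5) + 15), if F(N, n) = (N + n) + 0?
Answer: 36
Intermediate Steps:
F(N, n) = N + n
4*(F(-1, -5) + 15) = 4*((-1 - 5) + 15) = 4*(-6 + 15) = 4*9 = 36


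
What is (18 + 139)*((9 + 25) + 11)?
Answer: 7065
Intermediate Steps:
(18 + 139)*((9 + 25) + 11) = 157*(34 + 11) = 157*45 = 7065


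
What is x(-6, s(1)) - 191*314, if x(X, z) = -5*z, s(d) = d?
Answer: -59979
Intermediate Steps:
x(-6, s(1)) - 191*314 = -5*1 - 191*314 = -5 - 59974 = -59979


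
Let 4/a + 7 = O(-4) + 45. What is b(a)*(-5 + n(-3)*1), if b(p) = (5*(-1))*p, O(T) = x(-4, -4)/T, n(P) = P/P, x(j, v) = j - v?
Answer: 40/19 ≈ 2.1053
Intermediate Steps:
n(P) = 1
O(T) = 0 (O(T) = (-4 - 1*(-4))/T = (-4 + 4)/T = 0/T = 0)
a = 2/19 (a = 4/(-7 + (0 + 45)) = 4/(-7 + 45) = 4/38 = 4*(1/38) = 2/19 ≈ 0.10526)
b(p) = -5*p
b(a)*(-5 + n(-3)*1) = (-5*2/19)*(-5 + 1*1) = -10*(-5 + 1)/19 = -10/19*(-4) = 40/19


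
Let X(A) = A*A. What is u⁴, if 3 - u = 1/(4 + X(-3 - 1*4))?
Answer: 623201296/7890481 ≈ 78.981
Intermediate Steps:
X(A) = A²
u = 158/53 (u = 3 - 1/(4 + (-3 - 1*4)²) = 3 - 1/(4 + (-3 - 4)²) = 3 - 1/(4 + (-7)²) = 3 - 1/(4 + 49) = 3 - 1/53 = 158/53 ≈ 2.9811)
u⁴ = (158/53)⁴ = 623201296/7890481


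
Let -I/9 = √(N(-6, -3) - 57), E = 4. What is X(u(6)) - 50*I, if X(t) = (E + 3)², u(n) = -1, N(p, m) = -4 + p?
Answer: 49 + 450*I*√67 ≈ 49.0 + 3683.4*I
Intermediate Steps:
X(t) = 49 (X(t) = (4 + 3)² = 7² = 49)
I = -9*I*√67 (I = -9*√((-4 - 6) - 57) = -9*√(-10 - 57) = -9*I*√67 ≈ -73.668*I)
X(u(6)) - 50*I = 49 - (-450)*I*√67 = 49 + 450*I*√67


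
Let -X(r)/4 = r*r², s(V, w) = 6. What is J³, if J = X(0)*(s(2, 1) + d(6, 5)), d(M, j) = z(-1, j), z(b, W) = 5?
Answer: 0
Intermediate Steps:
d(M, j) = 5
X(r) = -4*r³ (X(r) = -4*r*r² = -4*r³)
J = 0 (J = (-4*0³)*(6 + 5) = -4*0*11 = 0*11 = 0)
J³ = 0³ = 0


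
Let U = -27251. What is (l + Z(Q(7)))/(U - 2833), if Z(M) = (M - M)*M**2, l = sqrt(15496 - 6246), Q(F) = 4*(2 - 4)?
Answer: -5*sqrt(370)/30084 ≈ -0.0031969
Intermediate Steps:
Q(F) = -8 (Q(F) = 4*(-2) = -8)
l = 5*sqrt(370) (l = sqrt(9250) = 5*sqrt(370) ≈ 96.177)
Z(M) = 0 (Z(M) = 0*M**2 = 0)
(l + Z(Q(7)))/(U - 2833) = (5*sqrt(370) + 0)/(-27251 - 2833) = (5*sqrt(370))/(-30084) = (5*sqrt(370))*(-1/30084) = -5*sqrt(370)/30084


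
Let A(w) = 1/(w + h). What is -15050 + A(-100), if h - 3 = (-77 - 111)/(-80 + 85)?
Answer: -10128655/673 ≈ -15050.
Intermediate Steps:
h = -173/5 (h = 3 + (-77 - 111)/(-80 + 85) = 3 - 188/5 = -173/5 ≈ -34.600)
A(w) = 1/(-173/5 + w) (A(w) = 1/(w - 173/5) = 1/(-173/5 + w))
-15050 + A(-100) = -15050 + 5/(-173 + 5*(-100)) = -15050 + 5/(-173 - 500) = -15050 + 5/(-673) = -15050 + 5*(-1/673) = -15050 - 5/673 = -10128655/673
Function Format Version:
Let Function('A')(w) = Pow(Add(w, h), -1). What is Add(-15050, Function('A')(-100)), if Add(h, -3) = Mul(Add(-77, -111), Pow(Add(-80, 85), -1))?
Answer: Rational(-10128655, 673) ≈ -15050.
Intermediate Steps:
h = Rational(-173, 5) (h = Add(3, Mul(Add(-77, -111), Pow(Add(-80, 85), -1))) = Add(3, Mul(-188, Pow(5, -1))) = Add(3, Mul(-188, Rational(1, 5))) = Add(3, Rational(-188, 5)) = Rational(-173, 5) ≈ -34.600)
Function('A')(w) = Pow(Add(Rational(-173, 5), w), -1) (Function('A')(w) = Pow(Add(w, Rational(-173, 5)), -1) = Pow(Add(Rational(-173, 5), w), -1))
Add(-15050, Function('A')(-100)) = Add(-15050, Mul(5, Pow(Add(-173, Mul(5, -100)), -1))) = Add(-15050, Mul(5, Pow(Add(-173, -500), -1))) = Add(-15050, Mul(5, Pow(-673, -1))) = Add(-15050, Mul(5, Rational(-1, 673))) = Add(-15050, Rational(-5, 673)) = Rational(-10128655, 673)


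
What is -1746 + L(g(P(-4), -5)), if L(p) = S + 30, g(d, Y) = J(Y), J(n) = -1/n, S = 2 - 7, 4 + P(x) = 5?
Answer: -1721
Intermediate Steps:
P(x) = 1 (P(x) = -4 + 5 = 1)
S = -5
g(d, Y) = -1/Y
L(p) = 25 (L(p) = -5 + 30 = 25)
-1746 + L(g(P(-4), -5)) = -1746 + 25 = -1721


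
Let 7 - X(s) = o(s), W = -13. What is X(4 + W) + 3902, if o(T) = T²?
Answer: 3828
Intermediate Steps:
X(s) = 7 - s²
X(4 + W) + 3902 = (7 - (4 - 13)²) + 3902 = (7 - 1*(-9)²) + 3902 = (7 - 1*81) + 3902 = (7 - 81) + 3902 = -74 + 3902 = 3828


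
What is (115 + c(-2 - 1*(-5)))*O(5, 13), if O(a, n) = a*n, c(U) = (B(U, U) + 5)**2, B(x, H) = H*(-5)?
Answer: 13975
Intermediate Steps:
B(x, H) = -5*H
c(U) = (5 - 5*U)**2 (c(U) = (-5*U + 5)**2 = (5 - 5*U)**2)
(115 + c(-2 - 1*(-5)))*O(5, 13) = (115 + 25*(-1 + (-2 - 1*(-5)))**2)*(5*13) = (115 + 25*(-1 + (-2 + 5))**2)*65 = (115 + 25*(-1 + 3)**2)*65 = (115 + 25*2**2)*65 = (115 + 25*4)*65 = (115 + 100)*65 = 215*65 = 13975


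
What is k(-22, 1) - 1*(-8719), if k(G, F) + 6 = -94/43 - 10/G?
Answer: 4120430/473 ≈ 8711.3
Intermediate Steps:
k(G, F) = -352/43 - 10/G (k(G, F) = -6 + (-94/43 - 10/G) = -352/43 - 10/G)
k(-22, 1) - 1*(-8719) = (-352/43 - 10/(-22)) - 1*(-8719) = (-352/43 - 10*(-1/22)) + 8719 = (-352/43 + 5/11) + 8719 = -3657/473 + 8719 = 4120430/473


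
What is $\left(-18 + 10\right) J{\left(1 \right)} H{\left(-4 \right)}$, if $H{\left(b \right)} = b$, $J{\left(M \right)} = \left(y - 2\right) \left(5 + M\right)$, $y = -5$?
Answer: $-1344$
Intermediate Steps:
$J{\left(M \right)} = -35 - 7 M$ ($J{\left(M \right)} = \left(-5 - 2\right) \left(5 + M\right) = - 7 \left(5 + M\right) = -35 - 7 M$)
$\left(-18 + 10\right) J{\left(1 \right)} H{\left(-4 \right)} = \left(-18 + 10\right) \left(-35 - 7\right) \left(-4\right) = - 8 \left(-35 - 7\right) \left(-4\right) = \left(-8\right) \left(-42\right) \left(-4\right) = 336 \left(-4\right) = -1344$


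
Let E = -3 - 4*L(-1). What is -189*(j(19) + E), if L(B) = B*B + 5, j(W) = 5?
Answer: 4158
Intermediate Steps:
L(B) = 5 + B**2 (L(B) = B**2 + 5 = 5 + B**2)
E = -27 (E = -3 - 4*(5 + (-1)**2) = -3 - 4*(5 + 1) = -3 - 4*6 = -3 - 24 = -27)
-189*(j(19) + E) = -189*(5 - 27) = -189*(-22) = 4158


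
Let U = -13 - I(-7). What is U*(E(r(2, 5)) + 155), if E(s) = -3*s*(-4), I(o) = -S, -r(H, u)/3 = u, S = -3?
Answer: 400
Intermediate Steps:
r(H, u) = -3*u
I(o) = 3 (I(o) = -1*(-3) = 3)
E(s) = 12*s
U = -16 (U = -13 - 1*3 = -13 - 3 = -16)
U*(E(r(2, 5)) + 155) = -16*(12*(-3*5) + 155) = -16*(12*(-15) + 155) = -16*(-180 + 155) = -16*(-25) = 400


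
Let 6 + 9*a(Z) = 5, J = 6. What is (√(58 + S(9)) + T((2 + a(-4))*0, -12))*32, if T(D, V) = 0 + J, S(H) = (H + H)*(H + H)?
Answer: 192 + 32*√382 ≈ 817.43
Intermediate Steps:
a(Z) = -⅑ (a(Z) = -⅔ + (⅑)*5 = -⅔ + 5/9 = -⅑)
S(H) = 4*H² (S(H) = (2*H)*(2*H) = 4*H²)
T(D, V) = 6 (T(D, V) = 0 + 6 = 6)
(√(58 + S(9)) + T((2 + a(-4))*0, -12))*32 = (√(58 + 4*9²) + 6)*32 = (√(58 + 4*81) + 6)*32 = (√(58 + 324) + 6)*32 = (√382 + 6)*32 = (6 + √382)*32 = 192 + 32*√382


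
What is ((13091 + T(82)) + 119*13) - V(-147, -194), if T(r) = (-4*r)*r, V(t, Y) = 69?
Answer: -12327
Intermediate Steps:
T(r) = -4*r**2
((13091 + T(82)) + 119*13) - V(-147, -194) = ((13091 - 4*82**2) + 119*13) - 1*69 = ((13091 - 4*6724) + 1547) - 69 = ((13091 - 26896) + 1547) - 69 = (-13805 + 1547) - 69 = -12258 - 69 = -12327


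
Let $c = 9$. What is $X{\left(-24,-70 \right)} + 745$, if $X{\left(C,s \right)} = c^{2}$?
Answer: $826$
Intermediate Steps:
$X{\left(C,s \right)} = 81$ ($X{\left(C,s \right)} = 9^{2} = 81$)
$X{\left(-24,-70 \right)} + 745 = 81 + 745 = 826$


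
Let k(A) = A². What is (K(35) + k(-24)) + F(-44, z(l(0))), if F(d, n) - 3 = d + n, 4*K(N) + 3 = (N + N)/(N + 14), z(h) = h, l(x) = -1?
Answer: 14941/28 ≈ 533.61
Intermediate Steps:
K(N) = -¾ + N/(2*(14 + N)) (K(N) = -¾ + ((N + N)/(N + 14))/4 = -¾ + ((2*N)/(14 + N))/4 = -¾ + (2*N/(14 + N))/4 = -¾ + N/(2*(14 + N)))
F(d, n) = 3 + d + n (F(d, n) = 3 + (d + n) = 3 + d + n)
(K(35) + k(-24)) + F(-44, z(l(0))) = ((-42 - 1*35)/(4*(14 + 35)) + (-24)²) + (3 - 44 - 1) = ((¼)*(-42 - 35)/49 + 576) - 42 = ((¼)*(1/49)*(-77) + 576) - 42 = (-11/28 + 576) - 42 = 16117/28 - 42 = 14941/28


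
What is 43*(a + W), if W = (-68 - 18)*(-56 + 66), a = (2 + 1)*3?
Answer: -36593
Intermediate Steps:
a = 9 (a = 3*3 = 9)
W = -860 (W = -86*10 = -860)
43*(a + W) = 43*(9 - 860) = 43*(-851) = -36593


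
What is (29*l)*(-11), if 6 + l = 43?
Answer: -11803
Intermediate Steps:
l = 37 (l = -6 + 43 = 37)
(29*l)*(-11) = (29*37)*(-11) = 1073*(-11) = -11803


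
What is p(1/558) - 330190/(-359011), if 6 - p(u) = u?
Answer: 44705027/6462198 ≈ 6.9179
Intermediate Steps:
p(u) = 6 - u
p(1/558) - 330190/(-359011) = (6 - 1/558) - 330190/(-359011) = (6 - 1*1/558) - 330190*(-1)/359011 = (6 - 1/558) - 1*(-330190/359011) = 3347/558 + 330190/359011 = 44705027/6462198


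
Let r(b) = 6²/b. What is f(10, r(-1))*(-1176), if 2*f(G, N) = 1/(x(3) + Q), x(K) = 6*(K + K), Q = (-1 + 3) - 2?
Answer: -49/3 ≈ -16.333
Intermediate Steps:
Q = 0 (Q = 2 - 2 = 0)
r(b) = 36/b
x(K) = 12*K (x(K) = 6*(2*K) = 12*K)
f(G, N) = 1/72 (f(G, N) = 1/(2*(12*3 + 0)) = 1/(2*(36 + 0)) = (½)/36 = (½)*(1/36) = 1/72)
f(10, r(-1))*(-1176) = (1/72)*(-1176) = -49/3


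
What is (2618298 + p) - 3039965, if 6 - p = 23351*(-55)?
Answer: 862644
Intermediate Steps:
p = 1284311 (p = 6 - 23351*(-55) = 6 - 1*(-1284305) = 6 + 1284305 = 1284311)
(2618298 + p) - 3039965 = (2618298 + 1284311) - 3039965 = 3902609 - 3039965 = 862644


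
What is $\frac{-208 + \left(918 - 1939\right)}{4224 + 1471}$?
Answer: $- \frac{1229}{5695} \approx -0.2158$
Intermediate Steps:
$\frac{-208 + \left(918 - 1939\right)}{4224 + 1471} = \frac{-208 - 1021}{5695} = \left(-1229\right) \frac{1}{5695} = - \frac{1229}{5695}$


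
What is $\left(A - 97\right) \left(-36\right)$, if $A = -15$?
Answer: $4032$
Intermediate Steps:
$\left(A - 97\right) \left(-36\right) = \left(-15 - 97\right) \left(-36\right) = \left(-112\right) \left(-36\right) = 4032$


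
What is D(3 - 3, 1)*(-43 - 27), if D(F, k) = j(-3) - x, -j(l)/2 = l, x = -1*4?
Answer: -700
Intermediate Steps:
x = -4
j(l) = -2*l
D(F, k) = 10 (D(F, k) = -2*(-3) - 1*(-4) = 6 + 4 = 10)
D(3 - 3, 1)*(-43 - 27) = 10*(-43 - 27) = 10*(-70) = -700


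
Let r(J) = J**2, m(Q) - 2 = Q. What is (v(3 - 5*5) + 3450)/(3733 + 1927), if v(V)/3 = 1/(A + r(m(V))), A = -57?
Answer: 1183353/1941380 ≈ 0.60954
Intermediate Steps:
m(Q) = 2 + Q
v(V) = 3/(-57 + (2 + V)**2)
(v(3 - 5*5) + 3450)/(3733 + 1927) = (3/(-57 + (2 + (3 - 5*5))**2) + 3450)/(3733 + 1927) = (3/(-57 + (2 + (3 - 25))**2) + 3450)/5660 = (3/(-57 + (2 - 22)**2) + 3450)*(1/5660) = (3/(-57 + (-20)**2) + 3450)*(1/5660) = (3/(-57 + 400) + 3450)*(1/5660) = (3/343 + 3450)*(1/5660) = (1183353/343)*(1/5660) = 1183353/1941380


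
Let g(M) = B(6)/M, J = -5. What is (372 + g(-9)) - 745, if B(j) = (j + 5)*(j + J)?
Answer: -3368/9 ≈ -374.22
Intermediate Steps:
B(j) = (-5 + j)*(5 + j) (B(j) = (j + 5)*(j - 5) = (5 + j)*(-5 + j) = (-5 + j)*(5 + j))
g(M) = 11/M (g(M) = (-25 + 6**2)/M = (-25 + 36)/M = 11/M)
(372 + g(-9)) - 745 = (372 + 11/(-9)) - 745 = (372 + 11*(-1/9)) - 745 = (372 - 11/9) - 745 = 3337/9 - 745 = -3368/9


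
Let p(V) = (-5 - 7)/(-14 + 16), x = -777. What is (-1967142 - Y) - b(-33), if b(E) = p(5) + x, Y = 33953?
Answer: -2000312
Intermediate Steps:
p(V) = -6 (p(V) = -12/2 = -12*½ = -6)
b(E) = -783 (b(E) = -6 - 777 = -783)
(-1967142 - Y) - b(-33) = (-1967142 - 1*33953) - 1*(-783) = (-1967142 - 33953) + 783 = -2001095 + 783 = -2000312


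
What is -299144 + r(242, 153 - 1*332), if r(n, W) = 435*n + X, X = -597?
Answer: -194471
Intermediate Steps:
r(n, W) = -597 + 435*n (r(n, W) = 435*n - 597 = -597 + 435*n)
-299144 + r(242, 153 - 1*332) = -299144 + (-597 + 435*242) = -299144 + (-597 + 105270) = -299144 + 104673 = -194471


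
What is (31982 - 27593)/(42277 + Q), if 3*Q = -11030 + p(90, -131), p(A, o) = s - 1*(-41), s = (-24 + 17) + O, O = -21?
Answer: 13167/115814 ≈ 0.11369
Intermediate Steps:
s = -28 (s = (-24 + 17) - 21 = -7 - 21 = -28)
p(A, o) = 13 (p(A, o) = -28 - 1*(-41) = -28 + 41 = 13)
Q = -11017/3 (Q = (-11030 + 13)/3 = (⅓)*(-11017) = -11017/3 ≈ -3672.3)
(31982 - 27593)/(42277 + Q) = (31982 - 27593)/(42277 - 11017/3) = 4389/(115814/3) = 4389*(3/115814) = 13167/115814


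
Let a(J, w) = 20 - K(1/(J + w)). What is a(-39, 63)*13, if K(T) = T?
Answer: 6227/24 ≈ 259.46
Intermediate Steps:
a(J, w) = 20 - 1/(J + w)
a(-39, 63)*13 = (20 - 1/(-39 + 63))*13 = (20 - 1/24)*13 = (479/24)*13 = 6227/24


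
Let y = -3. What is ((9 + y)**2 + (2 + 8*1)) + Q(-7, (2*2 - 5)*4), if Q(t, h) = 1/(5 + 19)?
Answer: 1105/24 ≈ 46.042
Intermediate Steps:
Q(t, h) = 1/24
((9 + y)**2 + (2 + 8*1)) + Q(-7, (2*2 - 5)*4) = ((9 - 3)**2 + (2 + 8*1)) + 1/24 = (6**2 + (2 + 8)) + 1/24 = (36 + 10) + 1/24 = 46 + 1/24 = 1105/24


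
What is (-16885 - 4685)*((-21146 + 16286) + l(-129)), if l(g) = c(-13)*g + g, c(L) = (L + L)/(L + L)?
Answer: 110395260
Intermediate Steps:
c(L) = 1 (c(L) = (2*L)/((2*L)) = (2*L)*(1/(2*L)) = 1)
l(g) = 2*g (l(g) = 1*g + g = g + g = 2*g)
(-16885 - 4685)*((-21146 + 16286) + l(-129)) = (-16885 - 4685)*((-21146 + 16286) + 2*(-129)) = -21570*(-4860 - 258) = -21570*(-5118) = 110395260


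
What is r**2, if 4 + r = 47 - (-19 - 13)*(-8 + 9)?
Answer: 5625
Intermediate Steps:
r = 75 (r = -4 + (47 - (-19 - 13)*(-8 + 9)) = -4 + (47 - (-32)) = -4 + (47 - 1*(-32)) = -4 + (47 + 32) = -4 + 79 = 75)
r**2 = 75**2 = 5625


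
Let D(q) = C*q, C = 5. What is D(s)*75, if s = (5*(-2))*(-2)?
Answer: 7500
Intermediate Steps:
s = 20 (s = -10*(-2) = 20)
D(q) = 5*q
D(s)*75 = (5*20)*75 = 100*75 = 7500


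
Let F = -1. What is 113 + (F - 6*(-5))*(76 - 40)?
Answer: 1157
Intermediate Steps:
113 + (F - 6*(-5))*(76 - 40) = 113 + (-1 - 6*(-5))*(76 - 40) = 113 + (-1 + 30)*36 = 113 + 29*36 = 113 + 1044 = 1157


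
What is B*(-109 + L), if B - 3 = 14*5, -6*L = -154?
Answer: -18250/3 ≈ -6083.3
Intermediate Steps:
L = 77/3 (L = -⅙*(-154) = 77/3 ≈ 25.667)
B = 73 (B = 3 + 14*5 = 3 + 70 = 73)
B*(-109 + L) = 73*(-109 + 77/3) = 73*(-250/3) = -18250/3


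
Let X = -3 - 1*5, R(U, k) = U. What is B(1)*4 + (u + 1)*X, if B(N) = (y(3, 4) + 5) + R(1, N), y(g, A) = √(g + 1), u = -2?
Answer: 40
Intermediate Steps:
X = -8 (X = -3 - 5 = -8)
y(g, A) = √(1 + g)
B(N) = 8 (B(N) = (√(1 + 3) + 5) + 1 = (√4 + 5) + 1 = (2 + 5) + 1 = 7 + 1 = 8)
B(1)*4 + (u + 1)*X = 8*4 + (-2 + 1)*(-8) = 32 - 1*(-8) = 32 + 8 = 40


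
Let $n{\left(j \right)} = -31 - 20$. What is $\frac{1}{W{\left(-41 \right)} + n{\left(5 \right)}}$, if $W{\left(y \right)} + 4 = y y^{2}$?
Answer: $- \frac{1}{68976} \approx -1.4498 \cdot 10^{-5}$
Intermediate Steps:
$n{\left(j \right)} = -51$
$W{\left(y \right)} = -4 + y^{3}$ ($W{\left(y \right)} = -4 + y y^{2} = -4 + y^{3}$)
$\frac{1}{W{\left(-41 \right)} + n{\left(5 \right)}} = \frac{1}{\left(-4 + \left(-41\right)^{3}\right) - 51} = \frac{1}{\left(-4 - 68921\right) - 51} = \frac{1}{-68925 - 51} = \frac{1}{-68976} = - \frac{1}{68976}$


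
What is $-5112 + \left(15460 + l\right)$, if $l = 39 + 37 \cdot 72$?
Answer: $13051$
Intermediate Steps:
$l = 2703$ ($l = 39 + 2664 = 2703$)
$-5112 + \left(15460 + l\right) = -5112 + \left(15460 + 2703\right) = -5112 + 18163 = 13051$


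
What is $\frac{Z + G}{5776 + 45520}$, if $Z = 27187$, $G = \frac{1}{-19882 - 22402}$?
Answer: $\frac{1149575107}{2169000064} \approx 0.53$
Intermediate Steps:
$G = - \frac{1}{42284}$ ($G = \frac{1}{-42284} = - \frac{1}{42284} \approx -2.365 \cdot 10^{-5}$)
$\frac{Z + G}{5776 + 45520} = \frac{27187 - \frac{1}{42284}}{5776 + 45520} = \frac{1149575107}{42284 \cdot 51296} = \frac{1149575107}{42284} \cdot \frac{1}{51296} = \frac{1149575107}{2169000064}$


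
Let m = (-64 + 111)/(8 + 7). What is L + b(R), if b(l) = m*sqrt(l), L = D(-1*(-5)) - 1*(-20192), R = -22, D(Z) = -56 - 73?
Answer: 20063 + 47*I*sqrt(22)/15 ≈ 20063.0 + 14.697*I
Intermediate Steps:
D(Z) = -129
m = 47/15 ≈ 3.1333
L = 20063 (L = -129 - 1*(-20192) = -129 + 20192 = 20063)
b(l) = 47*sqrt(l)/15
L + b(R) = 20063 + 47*sqrt(-22)/15 = 20063 + 47*(I*sqrt(22))/15 = 20063 + 47*I*sqrt(22)/15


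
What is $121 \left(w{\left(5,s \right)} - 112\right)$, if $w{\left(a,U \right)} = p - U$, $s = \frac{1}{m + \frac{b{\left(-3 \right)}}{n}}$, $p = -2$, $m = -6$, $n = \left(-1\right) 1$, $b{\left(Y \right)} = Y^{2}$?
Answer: $- \frac{206789}{15} \approx -13786.0$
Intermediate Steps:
$n = -1$
$s = - \frac{1}{15}$ ($s = \frac{1}{-6 + \frac{\left(-3\right)^{2}}{-1}} = \frac{1}{-6 + 9 \left(-1\right)} = \frac{1}{-6 - 9} = \frac{1}{-15} = - \frac{1}{15} \approx -0.066667$)
$w{\left(a,U \right)} = -2 - U$
$121 \left(w{\left(5,s \right)} - 112\right) = 121 \left(\left(-2 - - \frac{1}{15}\right) - 112\right) = 121 \left(\left(-2 + \frac{1}{15}\right) - 112\right) = 121 \left(- \frac{29}{15} - 112\right) = 121 \left(- \frac{1709}{15}\right) = - \frac{206789}{15}$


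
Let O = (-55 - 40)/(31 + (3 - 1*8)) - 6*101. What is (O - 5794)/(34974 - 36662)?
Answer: 166495/43888 ≈ 3.7936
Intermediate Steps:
O = -15851/26 (O = -95/(31 + (3 - 8)) - 606 = -95/(31 - 5) - 606 = -95/26 - 606 = -15851/26 ≈ -609.65)
(O - 5794)/(34974 - 36662) = (-15851/26 - 5794)/(34974 - 36662) = -166495/26/(-1688) = -166495/26*(-1/1688) = 166495/43888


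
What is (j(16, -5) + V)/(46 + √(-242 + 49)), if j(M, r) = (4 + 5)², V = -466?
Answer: -17710/2309 + 385*I*√193/2309 ≈ -7.67 + 2.3164*I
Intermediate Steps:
j(M, r) = 81 (j(M, r) = 9² = 81)
(j(16, -5) + V)/(46 + √(-242 + 49)) = (81 - 466)/(46 + √(-242 + 49)) = -385/(46 + √(-193)) = -385/(46 + I*√193)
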